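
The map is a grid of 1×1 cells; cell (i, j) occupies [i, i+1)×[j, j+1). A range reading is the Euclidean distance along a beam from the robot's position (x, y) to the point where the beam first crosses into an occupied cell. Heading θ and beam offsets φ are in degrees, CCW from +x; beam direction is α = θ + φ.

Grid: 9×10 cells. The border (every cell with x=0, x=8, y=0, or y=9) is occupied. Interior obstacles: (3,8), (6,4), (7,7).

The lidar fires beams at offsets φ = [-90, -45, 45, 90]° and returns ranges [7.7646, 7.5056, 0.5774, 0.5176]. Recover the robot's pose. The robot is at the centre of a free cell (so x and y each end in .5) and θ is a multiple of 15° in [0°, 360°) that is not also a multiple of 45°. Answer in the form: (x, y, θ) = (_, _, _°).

(x, y, θ) = (1.5, 8.5, 15°)

Enumerate (i+0.5, j+0.5, θ) over the 53 free cells and 16 admissible headings. For each, cast all 4 beams and compare to the given ranges.
  (1.5, 6.5, 75°): beam 1 = 6.7293 ≠ 7.7646 ✗
  (4.5, 6.5, 60°): beam 1 = 4.0415 ≠ 7.7646 ✗
  (1.5, 6.5, 60°): beam 1 = 7.5056 ≠ 7.7646 ✗
  …
  (1.5, 8.5, 15°): r_1=7.7646, r_2=7.5056, r_3=0.5774, r_4=0.5176 — all match ✓
No second candidate reproduces the full scan.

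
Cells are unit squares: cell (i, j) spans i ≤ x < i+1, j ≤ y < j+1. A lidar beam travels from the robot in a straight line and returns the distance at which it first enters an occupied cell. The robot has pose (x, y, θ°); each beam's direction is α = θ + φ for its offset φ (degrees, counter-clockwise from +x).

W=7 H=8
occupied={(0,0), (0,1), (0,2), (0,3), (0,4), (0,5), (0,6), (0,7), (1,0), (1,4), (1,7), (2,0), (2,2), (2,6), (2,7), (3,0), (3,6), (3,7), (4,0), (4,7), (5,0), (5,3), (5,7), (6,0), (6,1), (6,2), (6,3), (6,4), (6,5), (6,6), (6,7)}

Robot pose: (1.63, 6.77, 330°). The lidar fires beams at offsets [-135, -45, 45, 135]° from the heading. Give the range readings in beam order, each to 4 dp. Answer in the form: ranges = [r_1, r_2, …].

ranges = [0.6522, 3.9030, 0.3831, 0.2381]

beam 1: φ=-135°, α=195°
  cosα=-0.9659 sinα=-0.2588 | (1,6) | tMaxX 0.6522 tMaxY 2.9751 | tΔX 1.0353 tΔY 3.8637
    t=0.6522 [x] (0,6) — stop
  → r_1 = 0.6522
beam 2: φ=-45°, α=285°
  cosα=0.2588 sinα=-0.9659 | (1,6) | tMaxX 1.4296 tMaxY 0.7972 | tΔX 3.8637 tΔY 1.0353
    t=0.7972 [y] (1,5)
    t=1.4296 [x] (2,5)
    t=1.8324 [y] (2,4)
    t=2.8677 [y] (2,3)
    t=3.9030 [y] (2,2) — stop
  → r_2 = 3.9030
beam 3: φ=45°, α=15°
  cosα=0.9659 sinα=0.2588 | (1,6) | tMaxX 0.3831 tMaxY 0.8887 | tΔX 1.0353 tΔY 3.8637
    t=0.3831 [x] (2,6) — stop
  → r_3 = 0.3831
beam 4: φ=135°, α=105°
  cosα=-0.2588 sinα=0.9659 | (1,6) | tMaxX 2.4341 tMaxY 0.2381 | tΔX 3.8637 tΔY 1.0353
    t=0.2381 [y] (1,7) — stop
  → r_4 = 0.2381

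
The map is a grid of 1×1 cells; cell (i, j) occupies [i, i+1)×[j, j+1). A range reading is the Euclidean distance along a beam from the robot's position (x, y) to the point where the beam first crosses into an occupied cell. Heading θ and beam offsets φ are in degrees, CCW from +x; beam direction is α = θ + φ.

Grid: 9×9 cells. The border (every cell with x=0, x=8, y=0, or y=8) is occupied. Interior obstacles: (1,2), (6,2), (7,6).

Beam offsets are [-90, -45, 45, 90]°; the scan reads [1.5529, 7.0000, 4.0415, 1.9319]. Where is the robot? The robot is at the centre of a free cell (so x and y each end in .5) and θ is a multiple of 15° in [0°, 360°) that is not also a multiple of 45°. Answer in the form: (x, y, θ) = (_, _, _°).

(x, y, θ) = (1.5, 4.5, 15°)

Candidates: 46 free-cell centres × 16 headings = 736 poses. Raycast each; keep the one whose scan matches to 4 dp.
  (7.5, 3.5, 240°): beam 1 = 7.5056 ≠ 1.5529 ✗
  (5.5, 2.5, 300°): beam 1 = 3.0000 ≠ 1.5529 ✗
  (1.5, 5.5, 210°): beam 1 = 1.0000 ≠ 1.5529 ✗
  …
  (1.5, 4.5, 15°): r_1=1.5529, r_2=7.0000, r_3=4.0415, r_4=1.9319 — all match ✓
No second candidate reproduces the full scan.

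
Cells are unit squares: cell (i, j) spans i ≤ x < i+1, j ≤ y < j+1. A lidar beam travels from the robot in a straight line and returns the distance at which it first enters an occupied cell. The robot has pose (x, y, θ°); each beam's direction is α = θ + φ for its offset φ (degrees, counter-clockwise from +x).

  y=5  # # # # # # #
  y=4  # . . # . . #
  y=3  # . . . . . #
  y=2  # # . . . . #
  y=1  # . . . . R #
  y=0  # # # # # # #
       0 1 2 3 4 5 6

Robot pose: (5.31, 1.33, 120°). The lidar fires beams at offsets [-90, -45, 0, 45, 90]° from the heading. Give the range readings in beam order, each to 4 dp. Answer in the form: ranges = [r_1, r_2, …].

beam 1: φ=-90°, α=30°
  d=(0.8660,0.5000)  start (5,1)  tX=0.7967 tY=1.3400  stride 1/|dx|=1.1547 1/|dy|=2.0000
    cross x-line → (6,1), t=0.7967 (wall)
  → r_1 = 0.7967
beam 2: φ=-45°, α=75°
  d=(0.2588,0.9659)  start (5,1)  tX=2.6660 tY=0.6936  stride 1/|dx|=3.8637 1/|dy|=1.0353
    cross y-line → (5,2), t=0.6936
    cross y-line → (5,3), t=1.7289
    cross x-line → (6,3), t=2.6660 (wall)
  → r_2 = 2.6660
beam 3: φ=0°, α=120°
  d=(-0.5000,0.8660)  start (5,1)  tX=0.6200 tY=0.7736  stride 1/|dx|=2.0000 1/|dy|=1.1547
    cross x-line → (4,1), t=0.6200
    cross y-line → (4,2), t=0.7736
    cross y-line → (4,3), t=1.9283
    cross x-line → (3,3), t=2.6200
    cross y-line → (3,4), t=3.0831 (wall)
  → r_3 = 3.0831
beam 4: φ=45°, α=165°
  d=(-0.9659,0.2588)  start (5,1)  tX=0.3209 tY=2.5887  stride 1/|dx|=1.0353 1/|dy|=3.8637
    cross x-line → (4,1), t=0.3209
    cross x-line → (3,1), t=1.3562
    cross x-line → (2,1), t=2.3915
    cross y-line → (2,2), t=2.5887
    cross x-line → (1,2), t=3.4268 (wall)
  → r_4 = 3.4268
beam 5: φ=90°, α=210°
  d=(-0.8660,-0.5000)  start (5,1)  tX=0.3580 tY=0.6600  stride 1/|dx|=1.1547 1/|dy|=2.0000
    cross x-line → (4,1), t=0.3580
    cross y-line → (4,0), t=0.6600 (wall)
  → r_5 = 0.6600

ranges = [0.7967, 2.6660, 3.0831, 3.4268, 0.6600]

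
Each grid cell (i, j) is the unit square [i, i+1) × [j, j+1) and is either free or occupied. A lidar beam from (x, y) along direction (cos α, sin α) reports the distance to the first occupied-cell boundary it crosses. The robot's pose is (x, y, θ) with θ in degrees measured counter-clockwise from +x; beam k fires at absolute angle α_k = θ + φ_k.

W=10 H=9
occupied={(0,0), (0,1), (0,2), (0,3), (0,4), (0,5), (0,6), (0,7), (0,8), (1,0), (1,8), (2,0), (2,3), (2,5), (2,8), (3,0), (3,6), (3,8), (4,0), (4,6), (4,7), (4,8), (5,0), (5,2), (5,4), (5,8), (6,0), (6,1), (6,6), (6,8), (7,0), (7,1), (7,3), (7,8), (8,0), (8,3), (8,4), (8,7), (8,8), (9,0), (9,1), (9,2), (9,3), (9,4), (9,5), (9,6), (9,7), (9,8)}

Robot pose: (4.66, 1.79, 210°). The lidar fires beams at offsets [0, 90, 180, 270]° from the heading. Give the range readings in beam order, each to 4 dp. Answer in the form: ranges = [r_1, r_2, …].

beam 1: φ=0°, α=210°
  cosα=-0.8660 sinα=-0.5000 | (4,1) | tMaxX 0.7621 tMaxY 1.5800 | tΔX 1.1547 tΔY 2.0000
    t=0.7621 [x] (3,1)
    t=1.5800 [y] (3,0) — stop
  → r_1 = 1.5800
beam 2: φ=90°, α=300°
  cosα=0.5000 sinα=-0.8660 | (4,1) | tMaxX 0.6800 tMaxY 0.9122 | tΔX 2.0000 tΔY 1.1547
    t=0.6800 [x] (5,1)
    t=0.9122 [y] (5,0) — stop
  → r_2 = 0.9122
beam 3: φ=180°, α=30°
  cosα=0.8660 sinα=0.5000 | (4,1) | tMaxX 0.3926 tMaxY 0.4200 | tΔX 1.1547 tΔY 2.0000
    t=0.3926 [x] (5,1)
    t=0.4200 [y] (5,2) — stop
  → r_3 = 0.4200
beam 4: φ=270°, α=120°
  cosα=-0.5000 sinα=0.8660 | (4,1) | tMaxX 1.3200 tMaxY 0.2425 | tΔX 2.0000 tΔY 1.1547
    t=0.2425 [y] (4,2)
    t=1.3200 [x] (3,2)
    t=1.3972 [y] (3,3)
    t=2.5519 [y] (3,4)
    t=3.3200 [x] (2,4)
    t=3.7066 [y] (2,5) — stop
  → r_4 = 3.7066

ranges = [1.5800, 0.9122, 0.4200, 3.7066]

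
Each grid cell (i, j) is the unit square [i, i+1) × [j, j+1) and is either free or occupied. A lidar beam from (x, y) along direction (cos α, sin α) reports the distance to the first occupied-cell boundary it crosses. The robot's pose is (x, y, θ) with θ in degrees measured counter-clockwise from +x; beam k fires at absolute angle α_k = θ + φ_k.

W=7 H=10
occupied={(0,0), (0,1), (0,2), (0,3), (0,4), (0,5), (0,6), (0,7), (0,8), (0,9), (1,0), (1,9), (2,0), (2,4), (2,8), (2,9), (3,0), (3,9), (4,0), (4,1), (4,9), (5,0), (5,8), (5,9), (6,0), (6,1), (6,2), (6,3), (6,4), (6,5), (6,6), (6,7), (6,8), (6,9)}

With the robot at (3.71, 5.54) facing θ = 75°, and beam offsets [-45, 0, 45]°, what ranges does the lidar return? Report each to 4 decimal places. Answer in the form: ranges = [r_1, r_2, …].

ranges = [2.6443, 3.5821, 2.8406]

beam 1: φ=-45°, α=30°
  direction (0.8660, 0.5000); cell (3,5); t to first gridline: x 0.3349, y 0.9200 (then +1.1547 / +2.0000)
    (4,5) via x @ 0.3349
    (4,6) via y @ 0.9200
    (5,6) via x @ 1.4896
    (6,6) via x @ 2.6443  # hit
  → r_1 = 2.6443
beam 2: φ=0°, α=75°
  direction (0.2588, 0.9659); cell (3,5); t to first gridline: x 1.1205, y 0.4762 (then +3.8637 / +1.0353)
    (3,6) via y @ 0.4762
    (4,6) via x @ 1.1205
    (4,7) via y @ 1.5115
    (4,8) via y @ 2.5468
    (4,9) via y @ 3.5821  # hit
  → r_2 = 3.5821
beam 3: φ=45°, α=120°
  direction (-0.5000, 0.8660); cell (3,5); t to first gridline: x 1.4200, y 0.5312 (then +2.0000 / +1.1547)
    (3,6) via y @ 0.5312
    (2,6) via x @ 1.4200
    (2,7) via y @ 1.6859
    (2,8) via y @ 2.8406  # hit
  → r_3 = 2.8406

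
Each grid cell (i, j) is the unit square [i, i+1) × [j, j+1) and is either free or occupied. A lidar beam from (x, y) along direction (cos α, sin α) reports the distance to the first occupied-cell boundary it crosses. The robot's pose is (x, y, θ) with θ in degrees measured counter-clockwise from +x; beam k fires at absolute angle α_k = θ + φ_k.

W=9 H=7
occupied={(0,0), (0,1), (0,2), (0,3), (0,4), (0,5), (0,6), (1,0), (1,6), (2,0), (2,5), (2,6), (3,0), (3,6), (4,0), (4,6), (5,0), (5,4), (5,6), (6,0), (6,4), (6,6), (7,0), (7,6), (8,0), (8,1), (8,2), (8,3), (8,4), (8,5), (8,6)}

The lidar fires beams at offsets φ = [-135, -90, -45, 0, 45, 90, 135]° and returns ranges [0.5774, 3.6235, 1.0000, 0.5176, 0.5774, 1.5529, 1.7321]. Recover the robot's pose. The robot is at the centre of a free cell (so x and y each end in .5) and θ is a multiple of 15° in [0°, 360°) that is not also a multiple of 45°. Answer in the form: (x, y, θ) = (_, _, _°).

(x, y, θ) = (7.5, 4.5, 345°)

The pose lattice has 32·16 = 512 candidates. Test each by forward raycasting.
  (7.5, 3.5, 255°): beam 1 = 1.0000 ≠ 0.5774 ✗
  (7.5, 5.5, 300°): beam 1 = 1.9319 ≠ 0.5774 ✗
  (7.5, 3.5, 300°): beam 1 = 1.9319 ≠ 0.5774 ✗
  …
  (7.5, 4.5, 345°): r_1=0.5774, r_2=3.6235, r_3=1.0000, r_4=0.5176, r_5=0.5774, r_6=1.5529, r_7=1.7321 — all match ✓
Unique over the lattice → pose = (7.5, 4.5, 345°).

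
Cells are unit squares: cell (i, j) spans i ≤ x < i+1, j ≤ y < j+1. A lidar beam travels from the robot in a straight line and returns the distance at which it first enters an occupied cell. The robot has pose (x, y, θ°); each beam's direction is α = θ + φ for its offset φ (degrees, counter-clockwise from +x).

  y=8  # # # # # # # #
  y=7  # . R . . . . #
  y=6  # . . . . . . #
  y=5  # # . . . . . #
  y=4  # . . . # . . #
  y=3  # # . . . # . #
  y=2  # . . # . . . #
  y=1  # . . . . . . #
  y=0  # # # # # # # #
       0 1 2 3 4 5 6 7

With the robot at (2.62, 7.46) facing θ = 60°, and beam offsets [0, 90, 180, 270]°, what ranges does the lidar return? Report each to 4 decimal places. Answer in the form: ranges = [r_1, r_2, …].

beam 1: φ=0°, α=60°
  dir = (cos 60°, sin 60°) = (0.5000, 0.8660); from cell (2,7)
  next x-line at t=0.7600, next y-line at t=0.6235; Δt_x=2.0000, Δt_y=1.1547
    y: enter (2,8) at t=0.6235 ← occupied
  → r_1 = 0.6235
beam 2: φ=90°, α=150°
  dir = (cos 150°, sin 150°) = (-0.8660, 0.5000); from cell (2,7)
  next x-line at t=0.7159, next y-line at t=1.0800; Δt_x=1.1547, Δt_y=2.0000
    x: enter (1,7) at t=0.7159
    y: enter (1,8) at t=1.0800 ← occupied
  → r_2 = 1.0800
beam 3: φ=180°, α=240°
  dir = (cos 240°, sin 240°) = (-0.5000, -0.8660); from cell (2,7)
  next x-line at t=1.2400, next y-line at t=0.5312; Δt_x=2.0000, Δt_y=1.1547
    y: enter (2,6) at t=0.5312
    x: enter (1,6) at t=1.2400
    y: enter (1,5) at t=1.6859 ← occupied
  → r_3 = 1.6859
beam 4: φ=270°, α=330°
  dir = (cos 330°, sin 330°) = (0.8660, -0.5000); from cell (2,7)
  next x-line at t=0.4388, next y-line at t=0.9200; Δt_x=1.1547, Δt_y=2.0000
    x: enter (3,7) at t=0.4388
    y: enter (3,6) at t=0.9200
    x: enter (4,6) at t=1.5935
    x: enter (5,6) at t=2.7482
    y: enter (5,5) at t=2.9200
    x: enter (6,5) at t=3.9029
    y: enter (6,4) at t=4.9200
    x: enter (7,4) at t=5.0576 ← occupied
  → r_4 = 5.0576

ranges = [0.6235, 1.0800, 1.6859, 5.0576]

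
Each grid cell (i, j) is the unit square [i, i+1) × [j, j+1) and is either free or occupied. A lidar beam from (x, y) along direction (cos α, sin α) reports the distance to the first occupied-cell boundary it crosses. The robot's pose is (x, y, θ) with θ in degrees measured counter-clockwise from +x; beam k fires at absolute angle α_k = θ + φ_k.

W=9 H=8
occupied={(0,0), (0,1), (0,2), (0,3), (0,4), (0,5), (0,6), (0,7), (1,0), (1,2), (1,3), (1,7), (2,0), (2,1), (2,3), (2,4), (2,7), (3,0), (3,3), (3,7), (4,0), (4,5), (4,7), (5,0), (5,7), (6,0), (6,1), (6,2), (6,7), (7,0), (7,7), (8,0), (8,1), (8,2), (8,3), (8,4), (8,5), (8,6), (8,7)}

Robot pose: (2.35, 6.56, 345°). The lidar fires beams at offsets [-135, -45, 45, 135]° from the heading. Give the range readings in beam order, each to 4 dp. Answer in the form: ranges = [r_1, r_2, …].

beam 1: φ=-135°, α=210°
  direction (-0.8660, -0.5000); cell (2,6); t to first gridline: x 0.4041, y 1.1200 (then +1.1547 / +2.0000)
    (1,6) via x @ 0.4041
    (1,5) via y @ 1.1200
    (0,5) via x @ 1.5588  # hit
  → r_1 = 1.5588
beam 2: φ=-45°, α=300°
  direction (0.5000, -0.8660); cell (2,6); t to first gridline: x 1.3000, y 0.6466 (then +2.0000 / +1.1547)
    (2,5) via y @ 0.6466
    (3,5) via x @ 1.3000
    (3,4) via y @ 1.8013
    (3,3) via y @ 2.9560  # hit
  → r_2 = 2.9560
beam 3: φ=45°, α=30°
  direction (0.8660, 0.5000); cell (2,6); t to first gridline: x 0.7506, y 0.8800 (then +1.1547 / +2.0000)
    (3,6) via x @ 0.7506
    (3,7) via y @ 0.8800  # hit
  → r_3 = 0.8800
beam 4: φ=135°, α=120°
  direction (-0.5000, 0.8660); cell (2,6); t to first gridline: x 0.7000, y 0.5081 (then +2.0000 / +1.1547)
    (2,7) via y @ 0.5081  # hit
  → r_4 = 0.5081

ranges = [1.5588, 2.9560, 0.8800, 0.5081]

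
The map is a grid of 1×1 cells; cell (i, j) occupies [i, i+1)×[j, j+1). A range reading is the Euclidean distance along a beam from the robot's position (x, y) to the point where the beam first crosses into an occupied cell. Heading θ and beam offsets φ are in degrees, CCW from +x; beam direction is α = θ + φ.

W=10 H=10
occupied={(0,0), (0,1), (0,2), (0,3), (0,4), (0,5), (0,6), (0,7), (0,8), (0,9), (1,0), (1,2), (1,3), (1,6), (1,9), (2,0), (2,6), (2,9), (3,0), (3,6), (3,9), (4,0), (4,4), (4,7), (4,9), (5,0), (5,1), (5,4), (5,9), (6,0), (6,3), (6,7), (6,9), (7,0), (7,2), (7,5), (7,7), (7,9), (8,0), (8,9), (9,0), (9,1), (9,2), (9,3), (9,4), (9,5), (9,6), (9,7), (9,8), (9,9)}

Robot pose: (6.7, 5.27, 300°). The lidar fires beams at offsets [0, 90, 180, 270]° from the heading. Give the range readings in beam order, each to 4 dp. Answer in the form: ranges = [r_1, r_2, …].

beam 1: φ=0°, α=300°
  direction (0.5000, -0.8660); cell (6,5); t to first gridline: x 0.6000, y 0.3118 (then +2.0000 / +1.1547)
    (6,4) via y @ 0.3118
    (7,4) via x @ 0.6000
    (7,3) via y @ 1.4665
    (8,3) via x @ 2.6000
    (8,2) via y @ 2.6212
    (8,1) via y @ 3.7759
    (9,1) via x @ 4.6000  # hit
  → r_1 = 4.6000
beam 2: φ=90°, α=30°
  direction (0.8660, 0.5000); cell (6,5); t to first gridline: x 0.3464, y 1.4600 (then +1.1547 / +2.0000)
    (7,5) via x @ 0.3464  # hit
  → r_2 = 0.3464
beam 3: φ=180°, α=120°
  direction (-0.5000, 0.8660); cell (6,5); t to first gridline: x 1.4000, y 0.8429 (then +2.0000 / +1.1547)
    (6,6) via y @ 0.8429
    (5,6) via x @ 1.4000
    (5,7) via y @ 1.9976
    (5,8) via y @ 3.1523
    (4,8) via x @ 3.4000
    (4,9) via y @ 4.3070  # hit
  → r_3 = 4.3070
beam 4: φ=270°, α=210°
  direction (-0.8660, -0.5000); cell (6,5); t to first gridline: x 0.8083, y 0.5400 (then +1.1547 / +2.0000)
    (6,4) via y @ 0.5400
    (5,4) via x @ 0.8083  # hit
  → r_4 = 0.8083

ranges = [4.6000, 0.3464, 4.3070, 0.8083]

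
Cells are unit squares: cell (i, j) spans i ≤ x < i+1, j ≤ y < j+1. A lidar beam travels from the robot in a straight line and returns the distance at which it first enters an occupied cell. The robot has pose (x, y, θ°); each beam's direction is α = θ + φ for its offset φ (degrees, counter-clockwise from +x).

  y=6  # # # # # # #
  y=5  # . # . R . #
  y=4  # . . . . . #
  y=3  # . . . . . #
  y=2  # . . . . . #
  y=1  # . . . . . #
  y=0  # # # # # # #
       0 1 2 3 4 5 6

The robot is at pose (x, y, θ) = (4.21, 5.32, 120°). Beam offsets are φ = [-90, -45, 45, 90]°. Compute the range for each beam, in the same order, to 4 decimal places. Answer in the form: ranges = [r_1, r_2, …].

ranges = [1.3600, 0.7040, 1.2527, 3.7066]

beam 1: φ=-90°, α=30°
  dir = (cos 30°, sin 30°) = (0.8660, 0.5000); from cell (4,5)
  next x-line at t=0.9122, next y-line at t=1.3600; Δt_x=1.1547, Δt_y=2.0000
    x: enter (5,5) at t=0.9122
    y: enter (5,6) at t=1.3600 ← occupied
  → r_1 = 1.3600
beam 2: φ=-45°, α=75°
  dir = (cos 75°, sin 75°) = (0.2588, 0.9659); from cell (4,5)
  next x-line at t=3.0523, next y-line at t=0.7040; Δt_x=3.8637, Δt_y=1.0353
    y: enter (4,6) at t=0.7040 ← occupied
  → r_2 = 0.7040
beam 3: φ=45°, α=165°
  dir = (cos 165°, sin 165°) = (-0.9659, 0.2588); from cell (4,5)
  next x-line at t=0.2174, next y-line at t=2.6273; Δt_x=1.0353, Δt_y=3.8637
    x: enter (3,5) at t=0.2174
    x: enter (2,5) at t=1.2527 ← occupied
  → r_3 = 1.2527
beam 4: φ=90°, α=210°
  dir = (cos 210°, sin 210°) = (-0.8660, -0.5000); from cell (4,5)
  next x-line at t=0.2425, next y-line at t=0.6400; Δt_x=1.1547, Δt_y=2.0000
    x: enter (3,5) at t=0.2425
    y: enter (3,4) at t=0.6400
    x: enter (2,4) at t=1.3972
    x: enter (1,4) at t=2.5519
    y: enter (1,3) at t=2.6400
    x: enter (0,3) at t=3.7066 ← occupied
  → r_4 = 3.7066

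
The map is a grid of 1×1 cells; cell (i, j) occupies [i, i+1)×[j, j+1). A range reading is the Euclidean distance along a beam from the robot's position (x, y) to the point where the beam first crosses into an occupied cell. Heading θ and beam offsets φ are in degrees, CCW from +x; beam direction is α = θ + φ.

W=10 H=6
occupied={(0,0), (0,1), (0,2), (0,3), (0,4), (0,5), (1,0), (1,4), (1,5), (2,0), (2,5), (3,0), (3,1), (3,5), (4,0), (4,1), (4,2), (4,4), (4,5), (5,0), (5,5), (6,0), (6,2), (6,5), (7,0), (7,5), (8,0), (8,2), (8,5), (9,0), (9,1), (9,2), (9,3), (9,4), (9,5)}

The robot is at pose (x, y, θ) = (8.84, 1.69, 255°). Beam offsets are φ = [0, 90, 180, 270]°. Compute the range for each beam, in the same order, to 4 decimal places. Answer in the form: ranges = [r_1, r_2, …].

ranges = [0.7143, 0.1656, 0.3209, 1.9049]

beam 1: φ=0°, α=255°
  d=(-0.2588,-0.9659)  start (8,1)  tX=3.2455 tY=0.7143  stride 1/|dx|=3.8637 1/|dy|=1.0353
    cross y-line → (8,0), t=0.7143 (wall)
  → r_1 = 0.7143
beam 2: φ=90°, α=345°
  d=(0.9659,-0.2588)  start (8,1)  tX=0.1656 tY=2.6660  stride 1/|dx|=1.0353 1/|dy|=3.8637
    cross x-line → (9,1), t=0.1656 (wall)
  → r_2 = 0.1656
beam 3: φ=180°, α=75°
  d=(0.2588,0.9659)  start (8,1)  tX=0.6182 tY=0.3209  stride 1/|dx|=3.8637 1/|dy|=1.0353
    cross y-line → (8,2), t=0.3209 (wall)
  → r_3 = 0.3209
beam 4: φ=270°, α=165°
  d=(-0.9659,0.2588)  start (8,1)  tX=0.8696 tY=1.1977  stride 1/|dx|=1.0353 1/|dy|=3.8637
    cross x-line → (7,1), t=0.8696
    cross y-line → (7,2), t=1.1977
    cross x-line → (6,2), t=1.9049 (wall)
  → r_4 = 1.9049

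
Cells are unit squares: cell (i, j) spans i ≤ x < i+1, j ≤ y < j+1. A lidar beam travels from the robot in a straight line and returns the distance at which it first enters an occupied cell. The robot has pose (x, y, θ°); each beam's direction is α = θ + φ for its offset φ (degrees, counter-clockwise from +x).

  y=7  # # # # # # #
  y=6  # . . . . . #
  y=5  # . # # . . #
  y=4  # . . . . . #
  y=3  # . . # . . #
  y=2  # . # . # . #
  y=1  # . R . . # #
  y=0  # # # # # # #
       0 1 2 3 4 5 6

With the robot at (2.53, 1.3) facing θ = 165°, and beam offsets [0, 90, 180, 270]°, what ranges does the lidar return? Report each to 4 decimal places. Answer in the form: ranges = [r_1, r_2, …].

beam 1: φ=0°, α=165°
  direction (-0.9659, 0.2588); cell (2,1); t to first gridline: x 0.5487, y 2.7046 (then +1.0353 / +3.8637)
    (1,1) via x @ 0.5487
    (0,1) via x @ 1.5840  # hit
  → r_1 = 1.5840
beam 2: φ=90°, α=255°
  direction (-0.2588, -0.9659); cell (2,1); t to first gridline: x 2.0478, y 0.3106 (then +3.8637 / +1.0353)
    (2,0) via y @ 0.3106  # hit
  → r_2 = 0.3106
beam 3: φ=180°, α=345°
  direction (0.9659, -0.2588); cell (2,1); t to first gridline: x 0.4866, y 1.1591 (then +1.0353 / +3.8637)
    (3,1) via x @ 0.4866
    (3,0) via y @ 1.1591  # hit
  → r_3 = 1.1591
beam 4: φ=270°, α=75°
  direction (0.2588, 0.9659); cell (2,1); t to first gridline: x 1.8159, y 0.7247 (then +3.8637 / +1.0353)
    (2,2) via y @ 0.7247  # hit
  → r_4 = 0.7247

ranges = [1.5840, 0.3106, 1.1591, 0.7247]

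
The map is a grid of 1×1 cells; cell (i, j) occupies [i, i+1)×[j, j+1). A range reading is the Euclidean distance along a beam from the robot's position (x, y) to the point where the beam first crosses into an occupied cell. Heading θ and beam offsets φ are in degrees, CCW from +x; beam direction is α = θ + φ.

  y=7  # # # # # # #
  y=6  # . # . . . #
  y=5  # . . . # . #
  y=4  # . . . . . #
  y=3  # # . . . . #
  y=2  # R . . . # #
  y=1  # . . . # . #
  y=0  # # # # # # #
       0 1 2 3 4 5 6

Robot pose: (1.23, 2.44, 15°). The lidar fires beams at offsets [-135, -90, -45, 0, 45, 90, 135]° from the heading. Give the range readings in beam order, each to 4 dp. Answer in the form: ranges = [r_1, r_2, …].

beam 1: φ=-135°, α=240°
  direction (-0.5000, -0.8660); cell (1,2); t to first gridline: x 0.4600, y 0.5081 (then +2.0000 / +1.1547)
    (0,2) via x @ 0.4600  # hit
  → r_1 = 0.4600
beam 2: φ=-90°, α=285°
  direction (0.2588, -0.9659); cell (1,2); t to first gridline: x 2.9751, y 0.4555 (then +3.8637 / +1.0353)
    (1,1) via y @ 0.4555
    (1,0) via y @ 1.4908  # hit
  → r_2 = 1.4908
beam 3: φ=-45°, α=330°
  direction (0.8660, -0.5000); cell (1,2); t to first gridline: x 0.8891, y 0.8800 (then +1.1547 / +2.0000)
    (1,1) via y @ 0.8800
    (2,1) via x @ 0.8891
    (3,1) via x @ 2.0438
    (3,0) via y @ 2.8800  # hit
  → r_3 = 2.8800
beam 4: φ=0°, α=15°
  direction (0.9659, 0.2588); cell (1,2); t to first gridline: x 0.7972, y 2.1637 (then +1.0353 / +3.8637)
    (2,2) via x @ 0.7972
    (3,2) via x @ 1.8324
    (3,3) via y @ 2.1637
    (4,3) via x @ 2.8677
    (5,3) via x @ 3.9030
    (6,3) via x @ 4.9383  # hit
  → r_4 = 4.9383
beam 5: φ=45°, α=60°
  direction (0.5000, 0.8660); cell (1,2); t to first gridline: x 1.5400, y 0.6466 (then +2.0000 / +1.1547)
    (1,3) via y @ 0.6466  # hit
  → r_5 = 0.6466
beam 6: φ=90°, α=105°
  direction (-0.2588, 0.9659); cell (1,2); t to first gridline: x 0.8887, y 0.5798 (then +3.8637 / +1.0353)
    (1,3) via y @ 0.5798  # hit
  → r_6 = 0.5798
beam 7: φ=135°, α=150°
  direction (-0.8660, 0.5000); cell (1,2); t to first gridline: x 0.2656, y 1.1200 (then +1.1547 / +2.0000)
    (0,2) via x @ 0.2656  # hit
  → r_7 = 0.2656

ranges = [0.4600, 1.4908, 2.8800, 4.9383, 0.6466, 0.5798, 0.2656]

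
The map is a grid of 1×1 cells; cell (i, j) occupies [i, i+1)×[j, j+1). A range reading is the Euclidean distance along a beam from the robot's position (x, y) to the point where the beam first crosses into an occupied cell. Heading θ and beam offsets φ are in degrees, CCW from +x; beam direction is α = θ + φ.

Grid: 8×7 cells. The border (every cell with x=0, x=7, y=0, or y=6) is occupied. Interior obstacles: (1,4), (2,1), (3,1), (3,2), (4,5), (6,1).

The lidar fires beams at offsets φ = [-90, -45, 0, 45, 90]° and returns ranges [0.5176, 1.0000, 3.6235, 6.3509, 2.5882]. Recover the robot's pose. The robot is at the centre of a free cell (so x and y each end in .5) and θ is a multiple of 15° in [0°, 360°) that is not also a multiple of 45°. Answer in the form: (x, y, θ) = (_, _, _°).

(x, y, θ) = (6.5, 2.5, 105°)

The pose lattice has 24·16 = 384 candidates. Test each by forward raycasting.
  (5.5, 4.5, 120°): beam 1 = 1.7321 ≠ 0.5176 ✗
  (3.5, 4.5, 300°): beam 1 = 2.8868 ≠ 0.5176 ✗
  (5.5, 3.5, 150°): beam 1 = 2.8868 ≠ 0.5176 ✗
  …
  (6.5, 2.5, 105°): r_1=0.5176, r_2=1.0000, r_3=3.6235, r_4=6.3509, r_5=2.5882 — all match ✓
No second candidate reproduces the full scan.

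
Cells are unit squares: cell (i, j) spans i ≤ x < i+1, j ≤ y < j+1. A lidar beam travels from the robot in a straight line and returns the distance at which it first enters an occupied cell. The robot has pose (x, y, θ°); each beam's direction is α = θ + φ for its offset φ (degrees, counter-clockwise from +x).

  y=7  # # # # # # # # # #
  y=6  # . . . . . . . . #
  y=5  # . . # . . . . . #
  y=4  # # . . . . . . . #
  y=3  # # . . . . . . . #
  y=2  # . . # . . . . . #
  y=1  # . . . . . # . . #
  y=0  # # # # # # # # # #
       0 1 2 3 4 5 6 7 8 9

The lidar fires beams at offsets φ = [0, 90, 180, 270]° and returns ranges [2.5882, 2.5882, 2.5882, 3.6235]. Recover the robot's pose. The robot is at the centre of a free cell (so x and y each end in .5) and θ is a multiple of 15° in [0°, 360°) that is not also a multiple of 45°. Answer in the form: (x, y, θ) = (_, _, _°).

(x, y, θ) = (6.5, 4.5, 345°)

Candidates: 43 free-cell centres × 16 headings = 688 poses. Raycast each; keep the one whose scan matches to 4 dp.
  (4.5, 3.5, 285°): beam 2 = 4.6587 ≠ 2.5882 ✗
  (8.5, 5.5, 15°): beam 1 = 0.5176 ≠ 2.5882 ✗
  (6.5, 4.5, 60°): beam 1 = 2.8868 ≠ 2.5882 ✗
  (1.5, 1.5, 120°): beam 1 = 1.0000 ≠ 2.5882 ✗
  (5.5, 1.5, 105°): beam 1 = 5.6940 ≠ 2.5882 ✗
  …
  (6.5, 4.5, 345°): r_1=2.5882, r_2=2.5882, r_3=2.5882, r_4=3.6235 — all match ✓
Only this pose fits every beam.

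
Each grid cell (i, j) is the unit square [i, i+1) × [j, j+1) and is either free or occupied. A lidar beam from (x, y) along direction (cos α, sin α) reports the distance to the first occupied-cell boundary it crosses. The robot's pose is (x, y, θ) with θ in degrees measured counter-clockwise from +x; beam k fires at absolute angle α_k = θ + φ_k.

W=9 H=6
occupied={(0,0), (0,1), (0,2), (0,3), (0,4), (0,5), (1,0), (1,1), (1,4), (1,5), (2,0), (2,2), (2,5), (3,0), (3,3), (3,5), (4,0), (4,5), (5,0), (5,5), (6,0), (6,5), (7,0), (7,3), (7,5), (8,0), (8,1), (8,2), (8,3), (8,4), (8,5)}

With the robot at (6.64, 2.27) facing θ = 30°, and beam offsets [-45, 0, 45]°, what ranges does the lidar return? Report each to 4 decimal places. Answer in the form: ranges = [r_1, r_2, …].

ranges = [1.4080, 1.4600, 1.3909]

beam 1: φ=-45°, α=345°
  cosα=0.9659 sinα=-0.2588 | (6,2) | tMaxX 0.3727 tMaxY 1.0432 | tΔX 1.0353 tΔY 3.8637
    t=0.3727 [x] (7,2)
    t=1.0432 [y] (7,1)
    t=1.4080 [x] (8,1) — stop
  → r_1 = 1.4080
beam 2: φ=0°, α=30°
  cosα=0.8660 sinα=0.5000 | (6,2) | tMaxX 0.4157 tMaxY 1.4600 | tΔX 1.1547 tΔY 2.0000
    t=0.4157 [x] (7,2)
    t=1.4600 [y] (7,3) — stop
  → r_2 = 1.4600
beam 3: φ=45°, α=75°
  cosα=0.2588 sinα=0.9659 | (6,2) | tMaxX 1.3909 tMaxY 0.7558 | tΔX 3.8637 tΔY 1.0353
    t=0.7558 [y] (6,3)
    t=1.3909 [x] (7,3) — stop
  → r_3 = 1.3909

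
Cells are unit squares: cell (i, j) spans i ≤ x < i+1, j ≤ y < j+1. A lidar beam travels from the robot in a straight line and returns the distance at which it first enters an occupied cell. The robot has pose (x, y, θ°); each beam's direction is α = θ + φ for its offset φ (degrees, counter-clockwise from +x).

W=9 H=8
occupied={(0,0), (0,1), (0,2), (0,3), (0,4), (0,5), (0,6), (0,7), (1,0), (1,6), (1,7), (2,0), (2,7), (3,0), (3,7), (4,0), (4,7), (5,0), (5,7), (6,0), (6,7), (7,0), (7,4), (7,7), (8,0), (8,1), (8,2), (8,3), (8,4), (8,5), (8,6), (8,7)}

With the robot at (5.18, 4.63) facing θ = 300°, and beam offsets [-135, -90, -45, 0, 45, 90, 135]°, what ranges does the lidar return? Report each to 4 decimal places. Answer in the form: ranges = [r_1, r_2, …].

ranges = [4.3275, 4.8266, 3.7581, 4.1916, 1.8842, 3.2563, 2.4536]

beam 1: φ=-135°, α=165°
  d=(-0.9659,0.2588)  start (5,4)  tX=0.1863 tY=1.4296  stride 1/|dx|=1.0353 1/|dy|=3.8637
    cross x-line → (4,4), t=0.1863
    cross x-line → (3,4), t=1.2216
    cross y-line → (3,5), t=1.4296
    cross x-line → (2,5), t=2.2569
    cross x-line → (1,5), t=3.2922
    cross x-line → (0,5), t=4.3275 (wall)
  → r_1 = 4.3275
beam 2: φ=-90°, α=210°
  d=(-0.8660,-0.5000)  start (5,4)  tX=0.2078 tY=1.2600  stride 1/|dx|=1.1547 1/|dy|=2.0000
    cross x-line → (4,4), t=0.2078
    cross y-line → (4,3), t=1.2600
    cross x-line → (3,3), t=1.3625
    cross x-line → (2,3), t=2.5172
    cross y-line → (2,2), t=3.2600
    cross x-line → (1,2), t=3.6719
    cross x-line → (0,2), t=4.8266 (wall)
  → r_2 = 4.8266
beam 3: φ=-45°, α=255°
  d=(-0.2588,-0.9659)  start (5,4)  tX=0.6955 tY=0.6522  stride 1/|dx|=3.8637 1/|dy|=1.0353
    cross y-line → (5,3), t=0.6522
    cross x-line → (4,3), t=0.6955
    cross y-line → (4,2), t=1.6875
    cross y-line → (4,1), t=2.7228
    cross y-line → (4,0), t=3.7581 (wall)
  → r_3 = 3.7581
beam 4: φ=0°, α=300°
  d=(0.5000,-0.8660)  start (5,4)  tX=1.6400 tY=0.7275  stride 1/|dx|=2.0000 1/|dy|=1.1547
    cross y-line → (5,3), t=0.7275
    cross x-line → (6,3), t=1.6400
    cross y-line → (6,2), t=1.8822
    cross y-line → (6,1), t=3.0369
    cross x-line → (7,1), t=3.6400
    cross y-line → (7,0), t=4.1916 (wall)
  → r_4 = 4.1916
beam 5: φ=45°, α=345°
  d=(0.9659,-0.2588)  start (5,4)  tX=0.8489 tY=2.4341  stride 1/|dx|=1.0353 1/|dy|=3.8637
    cross x-line → (6,4), t=0.8489
    cross x-line → (7,4), t=1.8842 (wall)
  → r_5 = 1.8842
beam 6: φ=90°, α=30°
  d=(0.8660,0.5000)  start (5,4)  tX=0.9469 tY=0.7400  stride 1/|dx|=1.1547 1/|dy|=2.0000
    cross y-line → (5,5), t=0.7400
    cross x-line → (6,5), t=0.9469
    cross x-line → (7,5), t=2.1016
    cross y-line → (7,6), t=2.7400
    cross x-line → (8,6), t=3.2563 (wall)
  → r_6 = 3.2563
beam 7: φ=135°, α=75°
  d=(0.2588,0.9659)  start (5,4)  tX=3.1682 tY=0.3831  stride 1/|dx|=3.8637 1/|dy|=1.0353
    cross y-line → (5,5), t=0.3831
    cross y-line → (5,6), t=1.4183
    cross y-line → (5,7), t=2.4536 (wall)
  → r_7 = 2.4536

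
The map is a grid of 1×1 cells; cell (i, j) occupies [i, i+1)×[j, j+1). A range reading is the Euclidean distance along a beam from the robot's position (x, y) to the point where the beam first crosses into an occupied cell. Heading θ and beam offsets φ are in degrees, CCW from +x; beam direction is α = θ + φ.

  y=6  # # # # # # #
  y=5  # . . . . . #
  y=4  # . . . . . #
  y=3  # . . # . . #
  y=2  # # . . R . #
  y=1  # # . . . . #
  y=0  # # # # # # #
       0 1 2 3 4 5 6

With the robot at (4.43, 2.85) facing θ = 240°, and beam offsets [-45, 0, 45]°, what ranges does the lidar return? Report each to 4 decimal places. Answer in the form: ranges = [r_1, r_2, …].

beam 1: φ=-45°, α=195°
  cosα=-0.9659 sinα=-0.2588 | (4,2) | tMaxX 0.4452 tMaxY 3.2841 | tΔX 1.0353 tΔY 3.8637
    t=0.4452 [x] (3,2)
    t=1.4804 [x] (2,2)
    t=2.5157 [x] (1,2) — stop
  → r_1 = 2.5157
beam 2: φ=0°, α=240°
  cosα=-0.5000 sinα=-0.8660 | (4,2) | tMaxX 0.8600 tMaxY 0.9815 | tΔX 2.0000 tΔY 1.1547
    t=0.8600 [x] (3,2)
    t=0.9815 [y] (3,1)
    t=2.1362 [y] (3,0) — stop
  → r_2 = 2.1362
beam 3: φ=45°, α=285°
  cosα=0.2588 sinα=-0.9659 | (4,2) | tMaxX 2.2023 tMaxY 0.8800 | tΔX 3.8637 tΔY 1.0353
    t=0.8800 [y] (4,1)
    t=1.9153 [y] (4,0) — stop
  → r_3 = 1.9153

ranges = [2.5157, 2.1362, 1.9153]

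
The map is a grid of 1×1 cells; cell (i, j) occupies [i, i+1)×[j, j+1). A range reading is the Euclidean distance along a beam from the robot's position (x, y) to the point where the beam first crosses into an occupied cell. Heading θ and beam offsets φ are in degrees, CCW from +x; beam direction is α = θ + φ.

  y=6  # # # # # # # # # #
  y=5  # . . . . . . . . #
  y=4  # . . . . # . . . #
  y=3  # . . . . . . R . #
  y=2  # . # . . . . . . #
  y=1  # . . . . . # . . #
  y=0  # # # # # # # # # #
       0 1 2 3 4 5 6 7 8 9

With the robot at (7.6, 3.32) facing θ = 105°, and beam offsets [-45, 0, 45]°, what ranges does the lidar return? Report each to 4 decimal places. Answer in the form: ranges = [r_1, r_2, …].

beam 1: φ=-45°, α=60°
  dir = (cos 60°, sin 60°) = (0.5000, 0.8660); from cell (7,3)
  next x-line at t=0.8000, next y-line at t=0.7852; Δt_x=2.0000, Δt_y=1.1547
    y: enter (7,4) at t=0.7852
    x: enter (8,4) at t=0.8000
    y: enter (8,5) at t=1.9399
    x: enter (9,5) at t=2.8000 ← occupied
  → r_1 = 2.8000
beam 2: φ=0°, α=105°
  dir = (cos 105°, sin 105°) = (-0.2588, 0.9659); from cell (7,3)
  next x-line at t=2.3182, next y-line at t=0.7040; Δt_x=3.8637, Δt_y=1.0353
    y: enter (7,4) at t=0.7040
    y: enter (7,5) at t=1.7393
    x: enter (6,5) at t=2.3182
    y: enter (6,6) at t=2.7745 ← occupied
  → r_2 = 2.7745
beam 3: φ=45°, α=150°
  dir = (cos 150°, sin 150°) = (-0.8660, 0.5000); from cell (7,3)
  next x-line at t=0.6928, next y-line at t=1.3600; Δt_x=1.1547, Δt_y=2.0000
    x: enter (6,3) at t=0.6928
    y: enter (6,4) at t=1.3600
    x: enter (5,4) at t=1.8475 ← occupied
  → r_3 = 1.8475

ranges = [2.8000, 2.7745, 1.8475]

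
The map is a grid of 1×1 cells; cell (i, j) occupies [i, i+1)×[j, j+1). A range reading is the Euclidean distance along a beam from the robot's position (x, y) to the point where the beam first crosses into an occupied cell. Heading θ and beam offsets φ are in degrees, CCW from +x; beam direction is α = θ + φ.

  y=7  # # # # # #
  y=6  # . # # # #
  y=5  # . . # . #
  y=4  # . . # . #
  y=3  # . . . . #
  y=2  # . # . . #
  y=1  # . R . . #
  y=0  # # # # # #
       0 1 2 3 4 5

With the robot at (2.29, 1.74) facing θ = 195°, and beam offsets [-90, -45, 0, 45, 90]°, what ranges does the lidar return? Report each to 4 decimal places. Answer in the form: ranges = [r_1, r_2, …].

beam 1: φ=-90°, α=105°
  d=(-0.2588,0.9659)  start (2,1)  tX=1.1205 tY=0.2692  stride 1/|dx|=3.8637 1/|dy|=1.0353
    cross y-line → (2,2), t=0.2692 (wall)
  → r_1 = 0.2692
beam 2: φ=-45°, α=150°
  d=(-0.8660,0.5000)  start (2,1)  tX=0.3349 tY=0.5200  stride 1/|dx|=1.1547 1/|dy|=2.0000
    cross x-line → (1,1), t=0.3349
    cross y-line → (1,2), t=0.5200
    cross x-line → (0,2), t=1.4896 (wall)
  → r_2 = 1.4896
beam 3: φ=0°, α=195°
  d=(-0.9659,-0.2588)  start (2,1)  tX=0.3002 tY=2.8591  stride 1/|dx|=1.0353 1/|dy|=3.8637
    cross x-line → (1,1), t=0.3002
    cross x-line → (0,1), t=1.3355 (wall)
  → r_3 = 1.3355
beam 4: φ=45°, α=240°
  d=(-0.5000,-0.8660)  start (2,1)  tX=0.5800 tY=0.8545  stride 1/|dx|=2.0000 1/|dy|=1.1547
    cross x-line → (1,1), t=0.5800
    cross y-line → (1,0), t=0.8545 (wall)
  → r_4 = 0.8545
beam 5: φ=90°, α=285°
  d=(0.2588,-0.9659)  start (2,1)  tX=2.7432 tY=0.7661  stride 1/|dx|=3.8637 1/|dy|=1.0353
    cross y-line → (2,0), t=0.7661 (wall)
  → r_5 = 0.7661

ranges = [0.2692, 1.4896, 1.3355, 0.8545, 0.7661]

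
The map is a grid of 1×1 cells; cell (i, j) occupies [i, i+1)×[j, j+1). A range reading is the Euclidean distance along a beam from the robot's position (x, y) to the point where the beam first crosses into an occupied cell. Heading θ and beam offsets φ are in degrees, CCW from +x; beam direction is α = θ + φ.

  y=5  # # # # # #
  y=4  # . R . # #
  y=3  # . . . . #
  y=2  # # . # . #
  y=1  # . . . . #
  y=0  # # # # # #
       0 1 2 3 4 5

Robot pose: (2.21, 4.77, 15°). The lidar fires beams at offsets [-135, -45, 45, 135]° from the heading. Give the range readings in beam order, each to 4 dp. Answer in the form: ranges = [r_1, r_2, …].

beam 1: φ=-135°, α=240°
  d=(-0.5000,-0.8660)  start (2,4)  tX=0.4200 tY=0.8891  stride 1/|dx|=2.0000 1/|dy|=1.1547
    cross x-line → (1,4), t=0.4200
    cross y-line → (1,3), t=0.8891
    cross y-line → (1,2), t=2.0438 (wall)
  → r_1 = 2.0438
beam 2: φ=-45°, α=330°
  d=(0.8660,-0.5000)  start (2,4)  tX=0.9122 tY=1.5400  stride 1/|dx|=1.1547 1/|dy|=2.0000
    cross x-line → (3,4), t=0.9122
    cross y-line → (3,3), t=1.5400
    cross x-line → (4,3), t=2.0669
    cross x-line → (5,3), t=3.2216 (wall)
  → r_2 = 3.2216
beam 3: φ=45°, α=60°
  d=(0.5000,0.8660)  start (2,4)  tX=1.5800 tY=0.2656  stride 1/|dx|=2.0000 1/|dy|=1.1547
    cross y-line → (2,5), t=0.2656 (wall)
  → r_3 = 0.2656
beam 4: φ=135°, α=150°
  d=(-0.8660,0.5000)  start (2,4)  tX=0.2425 tY=0.4600  stride 1/|dx|=1.1547 1/|dy|=2.0000
    cross x-line → (1,4), t=0.2425
    cross y-line → (1,5), t=0.4600 (wall)
  → r_4 = 0.4600

ranges = [2.0438, 3.2216, 0.2656, 0.4600]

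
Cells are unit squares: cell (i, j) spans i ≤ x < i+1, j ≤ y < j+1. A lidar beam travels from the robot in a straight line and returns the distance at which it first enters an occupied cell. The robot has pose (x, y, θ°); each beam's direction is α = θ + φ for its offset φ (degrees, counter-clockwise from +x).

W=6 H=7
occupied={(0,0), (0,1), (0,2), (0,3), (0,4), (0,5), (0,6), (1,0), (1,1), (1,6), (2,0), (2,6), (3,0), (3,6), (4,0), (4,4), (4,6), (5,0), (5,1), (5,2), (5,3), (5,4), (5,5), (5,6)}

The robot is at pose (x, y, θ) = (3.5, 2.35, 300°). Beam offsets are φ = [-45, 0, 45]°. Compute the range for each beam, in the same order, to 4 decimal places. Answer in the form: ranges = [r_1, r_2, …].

beam 1: φ=-45°, α=255°
  cosα=-0.2588 sinα=-0.9659 | (3,2) | tMaxX 1.9319 tMaxY 0.3623 | tΔX 3.8637 tΔY 1.0353
    t=0.3623 [y] (3,1)
    t=1.3976 [y] (3,0) — stop
  → r_1 = 1.3976
beam 2: φ=0°, α=300°
  cosα=0.5000 sinα=-0.8660 | (3,2) | tMaxX 1.0000 tMaxY 0.4041 | tΔX 2.0000 tΔY 1.1547
    t=0.4041 [y] (3,1)
    t=1.0000 [x] (4,1)
    t=1.5588 [y] (4,0) — stop
  → r_2 = 1.5588
beam 3: φ=45°, α=345°
  cosα=0.9659 sinα=-0.2588 | (3,2) | tMaxX 0.5176 tMaxY 1.3523 | tΔX 1.0353 tΔY 3.8637
    t=0.5176 [x] (4,2)
    t=1.3523 [y] (4,1)
    t=1.5529 [x] (5,1) — stop
  → r_3 = 1.5529

ranges = [1.3976, 1.5588, 1.5529]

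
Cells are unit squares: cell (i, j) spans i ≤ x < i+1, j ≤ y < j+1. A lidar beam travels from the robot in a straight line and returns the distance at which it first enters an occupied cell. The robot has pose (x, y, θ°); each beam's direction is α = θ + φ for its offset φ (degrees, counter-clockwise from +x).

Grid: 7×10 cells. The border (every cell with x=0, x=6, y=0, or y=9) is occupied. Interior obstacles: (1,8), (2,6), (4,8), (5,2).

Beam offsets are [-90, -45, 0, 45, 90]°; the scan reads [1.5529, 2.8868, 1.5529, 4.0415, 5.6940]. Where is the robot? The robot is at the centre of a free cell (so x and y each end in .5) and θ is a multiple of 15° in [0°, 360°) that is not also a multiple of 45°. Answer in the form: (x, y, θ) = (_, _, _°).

(x, y, θ) = (4.5, 6.5, 165°)

The pose lattice has 36·16 = 576 candidates. Test each by forward raycasting.
  (1.5, 4.5, 285°): beam 1 = 0.5176 ≠ 1.5529 ✗
  (4.5, 5.5, 240°): beam 1 = 1.7321 ≠ 1.5529 ✗
  (5.5, 3.5, 120°): beam 1 = 0.5774 ≠ 1.5529 ✗
  (1.5, 2.5, 15°): beam 2 = 3.0000 ≠ 2.8868 ✗
  (5.5, 5.5, 285°): beam 1 = 4.6587 ≠ 1.5529 ✗
  …
  (4.5, 6.5, 165°): r_1=1.5529, r_2=2.8868, r_3=1.5529, r_4=4.0415, r_5=5.6940 — all match ✓
Only this pose fits every beam.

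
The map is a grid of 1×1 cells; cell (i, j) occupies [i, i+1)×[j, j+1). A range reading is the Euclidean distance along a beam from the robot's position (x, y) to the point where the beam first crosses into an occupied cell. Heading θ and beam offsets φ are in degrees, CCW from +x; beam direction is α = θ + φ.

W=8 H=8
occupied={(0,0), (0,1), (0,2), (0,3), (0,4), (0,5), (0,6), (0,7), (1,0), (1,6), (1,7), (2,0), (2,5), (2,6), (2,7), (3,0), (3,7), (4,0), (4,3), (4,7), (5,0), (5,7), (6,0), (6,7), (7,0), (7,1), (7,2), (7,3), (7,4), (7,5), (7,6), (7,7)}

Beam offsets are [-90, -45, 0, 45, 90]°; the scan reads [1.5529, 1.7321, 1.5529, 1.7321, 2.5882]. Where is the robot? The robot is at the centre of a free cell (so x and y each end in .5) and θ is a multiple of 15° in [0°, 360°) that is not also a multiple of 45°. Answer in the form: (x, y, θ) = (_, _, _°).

Candidates: 32 free-cell centres × 16 headings = 512 poses. Raycast each; keep the one whose scan matches to 4 dp.
  (2.5, 4.5, 210°): beam 1 = 0.5774 ≠ 1.5529 ✗
  (2.5, 1.5, 60°): beam 1 = 1.0000 ≠ 1.5529 ✗
  (6.5, 2.5, 120°): beam 1 = 0.5774 ≠ 1.5529 ✗
  (6.5, 1.5, 210°): beam 1 = 6.3509 ≠ 1.5529 ✗
  …
  (5.5, 5.5, 75°): r_1=1.5529, r_2=1.7321, r_3=1.5529, r_4=1.7321, r_5=2.5882 — all match ✓
Unique over the lattice → pose = (5.5, 5.5, 75°).

(x, y, θ) = (5.5, 5.5, 75°)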